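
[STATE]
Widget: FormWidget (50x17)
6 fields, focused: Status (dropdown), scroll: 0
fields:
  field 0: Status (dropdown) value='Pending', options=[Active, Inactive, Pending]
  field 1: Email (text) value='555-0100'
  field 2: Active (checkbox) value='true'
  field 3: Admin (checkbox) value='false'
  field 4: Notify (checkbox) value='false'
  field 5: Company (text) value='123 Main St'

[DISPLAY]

> Status:     [Pending                          ▼]
  Email:      [555-0100                          ]
  Active:     [x]                                 
  Admin:      [ ]                                 
  Notify:     [ ]                                 
  Company:    [123 Main St                       ]
                                                  
                                                  
                                                  
                                                  
                                                  
                                                  
                                                  
                                                  
                                                  
                                                  
                                                  


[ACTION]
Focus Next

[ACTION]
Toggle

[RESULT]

  Status:     [Pending                          ▼]
> Email:      [555-0100                          ]
  Active:     [x]                                 
  Admin:      [ ]                                 
  Notify:     [ ]                                 
  Company:    [123 Main St                       ]
                                                  
                                                  
                                                  
                                                  
                                                  
                                                  
                                                  
                                                  
                                                  
                                                  
                                                  


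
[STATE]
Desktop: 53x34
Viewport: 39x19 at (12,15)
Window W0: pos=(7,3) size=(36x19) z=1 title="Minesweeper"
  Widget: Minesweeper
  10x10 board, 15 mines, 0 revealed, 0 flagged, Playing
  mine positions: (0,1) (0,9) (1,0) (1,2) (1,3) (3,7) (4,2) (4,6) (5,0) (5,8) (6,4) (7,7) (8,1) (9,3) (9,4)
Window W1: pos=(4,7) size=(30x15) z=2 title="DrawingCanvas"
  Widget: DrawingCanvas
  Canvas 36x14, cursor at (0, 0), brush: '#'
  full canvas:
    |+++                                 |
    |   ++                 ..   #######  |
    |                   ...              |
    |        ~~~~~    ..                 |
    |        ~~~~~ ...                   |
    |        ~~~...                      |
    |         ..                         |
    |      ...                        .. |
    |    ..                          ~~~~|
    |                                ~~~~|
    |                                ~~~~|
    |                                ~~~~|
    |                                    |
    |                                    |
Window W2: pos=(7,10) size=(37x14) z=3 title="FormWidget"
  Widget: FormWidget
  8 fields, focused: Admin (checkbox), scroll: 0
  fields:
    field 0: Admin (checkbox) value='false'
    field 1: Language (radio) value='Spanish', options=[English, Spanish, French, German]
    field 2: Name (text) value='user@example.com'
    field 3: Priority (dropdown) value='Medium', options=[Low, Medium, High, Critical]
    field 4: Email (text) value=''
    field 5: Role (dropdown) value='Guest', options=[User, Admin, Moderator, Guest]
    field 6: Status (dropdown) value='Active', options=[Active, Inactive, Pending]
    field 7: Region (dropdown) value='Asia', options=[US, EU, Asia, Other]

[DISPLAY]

me:       [user@example.com   ]┃       
iority:   [Medium            ▼]┃       
ail:      [                   ]┃       
le:       [Guest             ▼]┃       
atus:     [Active            ▼]┃       
gion:     [Asia              ▼]┃       
                               ┃       
                               ┃       
━━━━━━━━━━━━━━━━━━━━━━━━━━━━━━━┛       
                                       
                                       
                                       
                                       
                                       
                                       
                                       
                                       
                                       
                                       


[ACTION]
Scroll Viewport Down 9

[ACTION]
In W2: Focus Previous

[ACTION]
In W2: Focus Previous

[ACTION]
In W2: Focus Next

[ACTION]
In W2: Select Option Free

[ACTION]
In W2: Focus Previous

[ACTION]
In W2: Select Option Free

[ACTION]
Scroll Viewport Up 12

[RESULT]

━━━━━━━━━━━━━━━━━━━━━━━━━━━━━━┓        
esweeper                      ┃        
──────────────────────────────┨        
■■■■■■                        ┃        
━━━━━━━━━━━━━━━━━━━━━┓        ┃        
gCanvas              ┃        ┃        
─────────────────────┨        ┃        
━━━━━━━━━━━━━━━━━━━━━━━━━━━━━━━┓       
mWidget                        ┃       
───────────────────────────────┨       
min:      [ ]                  ┃       
nguage:   ( ) English  (●) Span┃       
me:       [user@example.com   ]┃       
iority:   [Medium            ▼]┃       
ail:      [                   ]┃       
le:       [Guest             ▼]┃       
atus:     [Active            ▼]┃       
gion:     [Asia              ▼]┃       
                               ┃       


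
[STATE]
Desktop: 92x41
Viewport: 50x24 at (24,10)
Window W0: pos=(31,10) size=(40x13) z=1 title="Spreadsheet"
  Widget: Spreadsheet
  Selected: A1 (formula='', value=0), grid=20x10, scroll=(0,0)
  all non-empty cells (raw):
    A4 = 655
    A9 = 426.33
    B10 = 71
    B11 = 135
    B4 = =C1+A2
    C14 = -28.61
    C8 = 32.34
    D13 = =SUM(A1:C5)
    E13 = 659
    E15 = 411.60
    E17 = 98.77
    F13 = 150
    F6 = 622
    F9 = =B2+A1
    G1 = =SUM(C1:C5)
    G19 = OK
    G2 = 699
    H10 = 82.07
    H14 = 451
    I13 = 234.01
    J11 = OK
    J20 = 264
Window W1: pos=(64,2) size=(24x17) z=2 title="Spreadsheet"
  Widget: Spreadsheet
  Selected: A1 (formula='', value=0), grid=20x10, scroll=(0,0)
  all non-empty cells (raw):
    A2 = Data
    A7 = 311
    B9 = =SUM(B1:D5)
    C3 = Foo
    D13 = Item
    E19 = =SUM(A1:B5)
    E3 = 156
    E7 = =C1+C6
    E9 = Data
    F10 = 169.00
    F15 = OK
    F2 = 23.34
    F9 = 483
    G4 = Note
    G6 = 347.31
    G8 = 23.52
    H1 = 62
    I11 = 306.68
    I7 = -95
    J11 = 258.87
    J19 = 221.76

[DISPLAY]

       ┏━━━━━━━━━━━━━━━━━━━━━━━━━━━━━━━━┃  3      
       ┃ Spreadsheet                    ┃  4      
       ┠────────────────────────────────┃  5      
       ┃A1:                             ┃  6      
       ┃       A       B       C       D┃  7      
       ┃--------------------------------┃  8      
       ┃  1      [0]       0       0    ┃  9      
       ┃  2        0       0       0    ┃ 10      
       ┃  3        0       0       0    ┗━━━━━━━━━
       ┃  4      655       0       0       0  ┃   
       ┃  5        0       0       0       0  ┃   
       ┃  6        0       0       0       0  ┃   
       ┗━━━━━━━━━━━━━━━━━━━━━━━━━━━━━━━━━━━━━━┛   
                                                  
                                                  
                                                  
                                                  
                                                  
                                                  
                                                  
                                                  
                                                  
                                                  
                                                  


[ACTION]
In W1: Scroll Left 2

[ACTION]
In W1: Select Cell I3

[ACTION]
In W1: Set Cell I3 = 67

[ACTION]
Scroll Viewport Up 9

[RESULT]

                                                  
                                        ┏━━━━━━━━━
                                        ┃ Spreadsh
                                        ┠─────────
                                        ┃I3: 67   
                                        ┃       A 
                                        ┃---------
                                        ┃  1      
                                        ┃  2 Data 
       ┏━━━━━━━━━━━━━━━━━━━━━━━━━━━━━━━━┃  3      
       ┃ Spreadsheet                    ┃  4      
       ┠────────────────────────────────┃  5      
       ┃A1:                             ┃  6      
       ┃       A       B       C       D┃  7      
       ┃--------------------------------┃  8      
       ┃  1      [0]       0       0    ┃  9      
       ┃  2        0       0       0    ┃ 10      
       ┃  3        0       0       0    ┗━━━━━━━━━
       ┃  4      655       0       0       0  ┃   
       ┃  5        0       0       0       0  ┃   
       ┃  6        0       0       0       0  ┃   
       ┗━━━━━━━━━━━━━━━━━━━━━━━━━━━━━━━━━━━━━━┛   
                                                  
                                                  


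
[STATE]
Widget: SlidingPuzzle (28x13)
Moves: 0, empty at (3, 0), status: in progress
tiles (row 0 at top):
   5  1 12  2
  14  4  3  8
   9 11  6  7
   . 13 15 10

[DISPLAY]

┌────┬────┬────┬────┐       
│  5 │  1 │ 12 │  2 │       
├────┼────┼────┼────┤       
│ 14 │  4 │  3 │  8 │       
├────┼────┼────┼────┤       
│  9 │ 11 │  6 │  7 │       
├────┼────┼────┼────┤       
│    │ 13 │ 15 │ 10 │       
└────┴────┴────┴────┘       
Moves: 0                    
                            
                            
                            


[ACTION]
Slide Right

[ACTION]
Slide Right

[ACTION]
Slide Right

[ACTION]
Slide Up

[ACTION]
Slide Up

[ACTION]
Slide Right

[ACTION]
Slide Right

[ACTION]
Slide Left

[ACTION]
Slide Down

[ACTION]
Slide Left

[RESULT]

┌────┬────┬────┬────┐       
│  5 │  1 │ 12 │  2 │       
├────┼────┼────┼────┤       
│ 14 │  4 │  3 │  8 │       
├────┼────┼────┼────┤       
│  9 │  6 │    │  7 │       
├────┼────┼────┼────┤       
│ 13 │ 11 │ 15 │ 10 │       
└────┴────┴────┴────┘       
Moves: 3                    
                            
                            
                            


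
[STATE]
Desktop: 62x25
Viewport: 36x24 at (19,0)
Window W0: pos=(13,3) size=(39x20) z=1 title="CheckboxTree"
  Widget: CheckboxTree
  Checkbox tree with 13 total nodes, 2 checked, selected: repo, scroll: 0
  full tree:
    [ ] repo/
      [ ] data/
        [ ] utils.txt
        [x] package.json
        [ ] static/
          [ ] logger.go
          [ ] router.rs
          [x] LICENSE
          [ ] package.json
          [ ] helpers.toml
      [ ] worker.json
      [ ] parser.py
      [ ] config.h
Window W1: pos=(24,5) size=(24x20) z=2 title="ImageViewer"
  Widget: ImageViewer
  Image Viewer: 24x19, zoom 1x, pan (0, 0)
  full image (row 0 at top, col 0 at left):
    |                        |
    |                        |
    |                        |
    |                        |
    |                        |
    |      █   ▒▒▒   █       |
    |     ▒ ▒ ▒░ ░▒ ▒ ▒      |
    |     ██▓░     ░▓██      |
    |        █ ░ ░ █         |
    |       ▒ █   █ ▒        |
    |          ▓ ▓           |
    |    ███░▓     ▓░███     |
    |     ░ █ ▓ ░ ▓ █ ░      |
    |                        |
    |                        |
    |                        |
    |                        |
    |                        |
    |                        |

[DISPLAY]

                                    
                                    
                                    
━━━━━━━━━━━━━━━━━━━━━━━━━━━━━━━━┓   
kboxTree                        ┃   
─────┏━━━━━━━━━━━━━━━━━━━━━━┓───┨   
repo/┃ ImageViewer          ┃   ┃   
] dat┠──────────────────────┨   ┃   
[ ] u┃                      ┃   ┃   
[x] p┃                      ┃   ┃   
[-] s┃                      ┃   ┃   
  [ ]┃                      ┃   ┃   
  [ ]┃                      ┃   ┃   
  [x]┃      █   ▒▒▒   █     ┃   ┃   
  [ ]┃     ▒ ▒ ▒░ ░▒ ▒ ▒    ┃   ┃   
  [ ]┃     ██▓░     ░▓██    ┃   ┃   
] wor┃        █ ░ ░ █       ┃   ┃   
] par┃       ▒ █   █ ▒      ┃   ┃   
] con┃          ▓ ▓         ┃   ┃   
     ┃    ███░▓     ▓░███   ┃   ┃   
     ┃     ░ █ ▓ ░ ▓ █ ░    ┃   ┃   
     ┃                      ┃   ┃   
━━━━━┃                      ┃━━━┛   
     ┃                      ┃       


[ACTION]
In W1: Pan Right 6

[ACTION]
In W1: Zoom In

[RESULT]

                                    
                                    
                                    
━━━━━━━━━━━━━━━━━━━━━━━━━━━━━━━━┓   
kboxTree                        ┃   
─────┏━━━━━━━━━━━━━━━━━━━━━━┓───┨   
repo/┃ ImageViewer          ┃   ┃   
] dat┠──────────────────────┨   ┃   
[ ] u┃                      ┃   ┃   
[x] p┃                      ┃   ┃   
[-] s┃                      ┃   ┃   
  [ ]┃                      ┃   ┃   
  [ ]┃                      ┃   ┃   
  [x]┃                      ┃   ┃   
  [ ]┃                      ┃   ┃   
  [ ]┃                      ┃   ┃   
] wor┃                      ┃   ┃   
] par┃                      ┃   ┃   
] con┃      ██      ▒▒▒▒▒▒  ┃   ┃   
     ┃      ██      ▒▒▒▒▒▒  ┃   ┃   
     ┃    ▒▒  ▒▒  ▒▒░░  ░░▒▒┃   ┃   
     ┃    ▒▒  ▒▒  ▒▒░░  ░░▒▒┃   ┃   
━━━━━┃    ████▓▓░░          ┃━━━┛   
     ┃    ████▓▓░░          ┃       


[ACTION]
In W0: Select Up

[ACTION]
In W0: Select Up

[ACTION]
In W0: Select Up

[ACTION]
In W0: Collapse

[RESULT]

                                    
                                    
                                    
━━━━━━━━━━━━━━━━━━━━━━━━━━━━━━━━┓   
kboxTree                        ┃   
─────┏━━━━━━━━━━━━━━━━━━━━━━┓───┨   
repo/┃ ImageViewer          ┃   ┃   
     ┠──────────────────────┨   ┃   
     ┃                      ┃   ┃   
     ┃                      ┃   ┃   
     ┃                      ┃   ┃   
     ┃                      ┃   ┃   
     ┃                      ┃   ┃   
     ┃                      ┃   ┃   
     ┃                      ┃   ┃   
     ┃                      ┃   ┃   
     ┃                      ┃   ┃   
     ┃                      ┃   ┃   
     ┃      ██      ▒▒▒▒▒▒  ┃   ┃   
     ┃      ██      ▒▒▒▒▒▒  ┃   ┃   
     ┃    ▒▒  ▒▒  ▒▒░░  ░░▒▒┃   ┃   
     ┃    ▒▒  ▒▒  ▒▒░░  ░░▒▒┃   ┃   
━━━━━┃    ████▓▓░░          ┃━━━┛   
     ┃    ████▓▓░░          ┃       


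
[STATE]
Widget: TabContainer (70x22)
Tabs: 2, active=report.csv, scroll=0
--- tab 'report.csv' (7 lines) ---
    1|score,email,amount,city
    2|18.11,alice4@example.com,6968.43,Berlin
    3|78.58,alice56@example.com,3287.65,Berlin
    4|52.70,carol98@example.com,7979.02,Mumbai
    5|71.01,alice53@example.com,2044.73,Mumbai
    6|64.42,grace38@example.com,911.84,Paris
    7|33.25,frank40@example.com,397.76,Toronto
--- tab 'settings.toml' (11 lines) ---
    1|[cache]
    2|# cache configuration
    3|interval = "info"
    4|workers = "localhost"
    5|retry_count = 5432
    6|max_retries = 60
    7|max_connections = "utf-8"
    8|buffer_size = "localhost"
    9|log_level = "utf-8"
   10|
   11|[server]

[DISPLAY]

[report.csv]│ settings.toml                                           
──────────────────────────────────────────────────────────────────────
score,email,amount,city                                               
18.11,alice4@example.com,6968.43,Berlin                               
78.58,alice56@example.com,3287.65,Berlin                              
52.70,carol98@example.com,7979.02,Mumbai                              
71.01,alice53@example.com,2044.73,Mumbai                              
64.42,grace38@example.com,911.84,Paris                                
33.25,frank40@example.com,397.76,Toronto                              
                                                                      
                                                                      
                                                                      
                                                                      
                                                                      
                                                                      
                                                                      
                                                                      
                                                                      
                                                                      
                                                                      
                                                                      
                                                                      


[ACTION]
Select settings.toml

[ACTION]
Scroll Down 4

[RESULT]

 report.csv │[settings.toml]                                          
──────────────────────────────────────────────────────────────────────
retry_count = 5432                                                    
max_retries = 60                                                      
max_connections = "utf-8"                                             
buffer_size = "localhost"                                             
log_level = "utf-8"                                                   
                                                                      
[server]                                                              
                                                                      
                                                                      
                                                                      
                                                                      
                                                                      
                                                                      
                                                                      
                                                                      
                                                                      
                                                                      
                                                                      
                                                                      
                                                                      


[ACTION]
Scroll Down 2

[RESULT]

 report.csv │[settings.toml]                                          
──────────────────────────────────────────────────────────────────────
max_connections = "utf-8"                                             
buffer_size = "localhost"                                             
log_level = "utf-8"                                                   
                                                                      
[server]                                                              
                                                                      
                                                                      
                                                                      
                                                                      
                                                                      
                                                                      
                                                                      
                                                                      
                                                                      
                                                                      
                                                                      
                                                                      
                                                                      
                                                                      
                                                                      


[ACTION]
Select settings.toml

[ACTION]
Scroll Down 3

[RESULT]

 report.csv │[settings.toml]                                          
──────────────────────────────────────────────────────────────────────
workers = "localhost"                                                 
retry_count = 5432                                                    
max_retries = 60                                                      
max_connections = "utf-8"                                             
buffer_size = "localhost"                                             
log_level = "utf-8"                                                   
                                                                      
[server]                                                              
                                                                      
                                                                      
                                                                      
                                                                      
                                                                      
                                                                      
                                                                      
                                                                      
                                                                      
                                                                      
                                                                      
                                                                      


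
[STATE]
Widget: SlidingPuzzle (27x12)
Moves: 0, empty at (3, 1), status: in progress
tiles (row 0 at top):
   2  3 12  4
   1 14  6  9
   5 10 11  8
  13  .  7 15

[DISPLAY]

┌────┬────┬────┬────┐      
│  2 │  3 │ 12 │  4 │      
├────┼────┼────┼────┤      
│  1 │ 14 │  6 │  9 │      
├────┼────┼────┼────┤      
│  5 │ 10 │ 11 │  8 │      
├────┼────┼────┼────┤      
│ 13 │    │  7 │ 15 │      
└────┴────┴────┴────┘      
Moves: 0                   
                           
                           


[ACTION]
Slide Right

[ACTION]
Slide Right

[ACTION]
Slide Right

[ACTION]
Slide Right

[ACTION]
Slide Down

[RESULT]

┌────┬────┬────┬────┐      
│  2 │  3 │ 12 │  4 │      
├────┼────┼────┼────┤      
│  1 │ 14 │  6 │  9 │      
├────┼────┼────┼────┤      
│    │ 10 │ 11 │  8 │      
├────┼────┼────┼────┤      
│  5 │ 13 │  7 │ 15 │      
└────┴────┴────┴────┘      
Moves: 2                   
                           
                           


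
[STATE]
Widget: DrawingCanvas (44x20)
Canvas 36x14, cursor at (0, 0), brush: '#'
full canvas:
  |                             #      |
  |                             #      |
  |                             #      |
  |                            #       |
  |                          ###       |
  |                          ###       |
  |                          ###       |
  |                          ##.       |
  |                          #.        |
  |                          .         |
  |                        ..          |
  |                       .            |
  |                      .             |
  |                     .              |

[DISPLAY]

+                            #              
                             #              
                             #              
                            #               
                          ###               
                          ###               
                          ###               
                          ##.               
                          #.                
                          .                 
                        ..                  
                       .                    
                      .                     
                     .                      
                                            
                                            
                                            
                                            
                                            
                                            


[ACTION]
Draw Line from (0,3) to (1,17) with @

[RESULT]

+  @@@@@@@@                  #              
           @@@@@@@           #              
                             #              
                            #               
                          ###               
                          ###               
                          ###               
                          ##.               
                          #.                
                          .                 
                        ..                  
                       .                    
                      .                     
                     .                      
                                            
                                            
                                            
                                            
                                            
                                            


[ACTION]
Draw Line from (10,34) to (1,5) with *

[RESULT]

+  @@@@@@@@                  #              
     **    @@@@@@@           #              
       ***                   #              
          ****              #               
              ***         ###               
                 ***      ###               
                    ***   ###               
                       ***##.               
                          ****              
                          .   ***           
                        ..       **         
                       .                    
                      .                     
                     .                      
                                            
                                            
                                            
                                            
                                            
                                            


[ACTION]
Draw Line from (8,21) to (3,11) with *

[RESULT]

+  @@@@@@@@                  #              
     **    @@@@@@@           #              
       ***                   #              
          ****              #               
            *****         ###               
              ** ***      ###               
                **  ***   ###               
                  **   ***##.               
                    **    ****              
                          .   ***           
                        ..       **         
                       .                    
                      .                     
                     .                      
                                            
                                            
                                            
                                            
                                            
                                            


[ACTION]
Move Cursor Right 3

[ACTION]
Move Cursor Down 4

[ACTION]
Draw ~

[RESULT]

   @@@@@@@@                  #              
     **    @@@@@@@           #              
       ***                   #              
          ****              #               
   ~        *****         ###               
              ** ***      ###               
                **  ***   ###               
                  **   ***##.               
                    **    ****              
                          .   ***           
                        ..       **         
                       .                    
                      .                     
                     .                      
                                            
                                            
                                            
                                            
                                            
                                            


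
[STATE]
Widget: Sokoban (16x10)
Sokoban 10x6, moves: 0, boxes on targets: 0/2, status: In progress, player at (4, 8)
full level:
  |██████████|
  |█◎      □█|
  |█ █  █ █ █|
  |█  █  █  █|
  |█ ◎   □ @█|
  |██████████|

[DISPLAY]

██████████      
█◎      □█      
█ █  █ █ █      
█  █  █  █      
█ ◎   □ @█      
██████████      
Moves: 0  0/2   
                
                
                


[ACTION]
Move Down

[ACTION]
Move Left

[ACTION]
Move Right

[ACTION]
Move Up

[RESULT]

██████████      
█◎      □█      
█ █  █ █ █      
█  █  █ @█      
█ ◎   □  █      
██████████      
Moves: 3  0/2   
                
                
                


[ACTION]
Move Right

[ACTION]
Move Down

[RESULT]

██████████      
█◎      □█      
█ █  █ █ █      
█  █  █  █      
█ ◎   □ @█      
██████████      
Moves: 4  0/2   
                
                
                


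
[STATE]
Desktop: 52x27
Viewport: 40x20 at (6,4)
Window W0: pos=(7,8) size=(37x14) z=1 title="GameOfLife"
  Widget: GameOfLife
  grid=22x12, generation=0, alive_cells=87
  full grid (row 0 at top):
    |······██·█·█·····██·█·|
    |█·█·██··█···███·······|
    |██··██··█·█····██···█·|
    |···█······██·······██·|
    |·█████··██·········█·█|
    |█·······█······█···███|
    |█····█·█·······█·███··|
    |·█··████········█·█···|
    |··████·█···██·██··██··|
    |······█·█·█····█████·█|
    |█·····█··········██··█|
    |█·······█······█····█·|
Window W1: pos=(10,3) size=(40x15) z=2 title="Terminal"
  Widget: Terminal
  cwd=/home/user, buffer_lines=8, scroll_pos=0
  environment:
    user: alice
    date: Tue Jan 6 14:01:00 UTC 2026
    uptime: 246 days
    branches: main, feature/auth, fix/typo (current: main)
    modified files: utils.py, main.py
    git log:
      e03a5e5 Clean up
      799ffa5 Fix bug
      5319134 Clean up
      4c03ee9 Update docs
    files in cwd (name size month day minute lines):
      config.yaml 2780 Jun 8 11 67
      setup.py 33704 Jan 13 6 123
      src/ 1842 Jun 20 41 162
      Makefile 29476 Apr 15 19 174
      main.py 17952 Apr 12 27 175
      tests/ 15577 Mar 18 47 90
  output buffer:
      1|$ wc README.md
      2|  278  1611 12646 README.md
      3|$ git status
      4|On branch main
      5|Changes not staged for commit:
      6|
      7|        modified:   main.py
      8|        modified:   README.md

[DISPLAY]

    ┃ Terminal                          
    ┠───────────────────────────────────
    ┃$ wc README.md                     
    ┃  278  1611 12646 README.md        
 ┏━━┃$ git status                       
 ┃ G┃On branch main                     
 ┠──┃Changes not staged for commit:     
 ┃Ge┃                                   
 ┃█·┃        modified:   main.py        
 ┃██┃        modified:   README.md      
 ┃··┃$ █                                
 ┃·█┃                                   
 ┃█·┃                                   
 ┃█·┗━━━━━━━━━━━━━━━━━━━━━━━━━━━━━━━━━━━
 ┃·█··████········█·█···             ┃  
 ┃··████·█···██·██··██··             ┃  
 ┃······█·█·█····█████·█             ┃  
 ┗━━━━━━━━━━━━━━━━━━━━━━━━━━━━━━━━━━━┛  
                                        
                                        


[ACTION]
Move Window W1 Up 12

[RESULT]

    ┃  278  1611 12646 README.md        
    ┃$ git status                       
    ┃On branch main                     
    ┃Changes not staged for commit:     
 ┏━━┃                                   
 ┃ G┃        modified:   main.py        
 ┠──┃        modified:   README.md      
 ┃Ge┃$ █                                
 ┃█·┃                                   
 ┃██┃                                   
 ┃··┗━━━━━━━━━━━━━━━━━━━━━━━━━━━━━━━━━━━
 ┃·█████··██·········█·█             ┃  
 ┃█·······█······█···███             ┃  
 ┃█····█·█·······█·███··             ┃  
 ┃·█··████········█·█···             ┃  
 ┃··████·█···██·██··██··             ┃  
 ┃······█·█·█····█████·█             ┃  
 ┗━━━━━━━━━━━━━━━━━━━━━━━━━━━━━━━━━━━┛  
                                        
                                        


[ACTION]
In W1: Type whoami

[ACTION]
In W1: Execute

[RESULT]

    ┃  278  1611 12646 README.md        
    ┃$ git status                       
    ┃On branch main                     
    ┃Changes not staged for commit:     
 ┏━━┃                                   
 ┃ G┃        modified:   main.py        
 ┠──┃        modified:   README.md      
 ┃Ge┃$ whoami                           
 ┃█·┃alice                              
 ┃██┃$ █                                
 ┃··┗━━━━━━━━━━━━━━━━━━━━━━━━━━━━━━━━━━━
 ┃·█████··██·········█·█             ┃  
 ┃█·······█······█···███             ┃  
 ┃█····█·█·······█·███··             ┃  
 ┃·█··████········█·█···             ┃  
 ┃··████·█···██·██··██··             ┃  
 ┃······█·█·█····█████·█             ┃  
 ┗━━━━━━━━━━━━━━━━━━━━━━━━━━━━━━━━━━━┛  
                                        
                                        


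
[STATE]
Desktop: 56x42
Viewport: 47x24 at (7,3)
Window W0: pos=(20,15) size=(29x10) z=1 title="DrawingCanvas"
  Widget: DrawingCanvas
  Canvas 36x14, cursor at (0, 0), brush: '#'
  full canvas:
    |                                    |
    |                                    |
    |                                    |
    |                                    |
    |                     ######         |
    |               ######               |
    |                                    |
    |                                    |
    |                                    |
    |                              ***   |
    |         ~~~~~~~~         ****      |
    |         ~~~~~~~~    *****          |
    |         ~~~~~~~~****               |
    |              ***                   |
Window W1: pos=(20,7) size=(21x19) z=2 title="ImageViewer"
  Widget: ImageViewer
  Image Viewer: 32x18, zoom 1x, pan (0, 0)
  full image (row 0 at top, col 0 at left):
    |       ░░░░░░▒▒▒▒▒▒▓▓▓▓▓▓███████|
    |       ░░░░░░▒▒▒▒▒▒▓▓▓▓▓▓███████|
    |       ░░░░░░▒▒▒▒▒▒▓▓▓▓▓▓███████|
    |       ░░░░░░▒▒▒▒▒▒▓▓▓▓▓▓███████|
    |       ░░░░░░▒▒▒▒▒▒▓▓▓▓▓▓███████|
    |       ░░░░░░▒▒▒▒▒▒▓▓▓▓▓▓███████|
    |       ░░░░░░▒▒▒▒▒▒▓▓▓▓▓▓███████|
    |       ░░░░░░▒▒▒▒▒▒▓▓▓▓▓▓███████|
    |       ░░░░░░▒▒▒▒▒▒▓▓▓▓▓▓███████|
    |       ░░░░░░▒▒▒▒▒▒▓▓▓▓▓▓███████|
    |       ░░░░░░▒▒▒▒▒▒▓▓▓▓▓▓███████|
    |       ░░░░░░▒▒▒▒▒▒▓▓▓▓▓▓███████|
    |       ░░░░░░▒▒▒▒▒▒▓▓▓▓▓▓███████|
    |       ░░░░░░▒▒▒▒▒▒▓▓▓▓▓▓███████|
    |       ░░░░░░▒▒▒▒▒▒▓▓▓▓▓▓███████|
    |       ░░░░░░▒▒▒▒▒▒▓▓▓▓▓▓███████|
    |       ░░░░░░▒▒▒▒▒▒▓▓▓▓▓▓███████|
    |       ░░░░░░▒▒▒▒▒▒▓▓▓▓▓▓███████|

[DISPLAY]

                                               
                                               
                                               
                                               
             ┏━━━━━━━━━━━━━━━━━━━┓             
             ┃ ImageViewer       ┃             
             ┠───────────────────┨             
             ┃       ░░░░░░▒▒▒▒▒▒┃             
             ┃       ░░░░░░▒▒▒▒▒▒┃             
             ┃       ░░░░░░▒▒▒▒▒▒┃             
             ┃       ░░░░░░▒▒▒▒▒▒┃             
             ┃       ░░░░░░▒▒▒▒▒▒┃             
             ┃       ░░░░░░▒▒▒▒▒▒┃━━━━━━━┓     
             ┃       ░░░░░░▒▒▒▒▒▒┃       ┃     
             ┃       ░░░░░░▒▒▒▒▒▒┃───────┨     
             ┃       ░░░░░░▒▒▒▒▒▒┃       ┃     
             ┃       ░░░░░░▒▒▒▒▒▒┃       ┃     
             ┃       ░░░░░░▒▒▒▒▒▒┃       ┃     
             ┃       ░░░░░░▒▒▒▒▒▒┃       ┃     
             ┃       ░░░░░░▒▒▒▒▒▒┃ ######┃     
             ┃       ░░░░░░▒▒▒▒▒▒┃#      ┃     
             ┃       ░░░░░░▒▒▒▒▒▒┃━━━━━━━┛     
             ┗━━━━━━━━━━━━━━━━━━━┛             
                                               


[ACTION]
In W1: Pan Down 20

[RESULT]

                                               
                                               
                                               
                                               
             ┏━━━━━━━━━━━━━━━━━━━┓             
             ┃ ImageViewer       ┃             
             ┠───────────────────┨             
             ┃                   ┃             
             ┃                   ┃             
             ┃                   ┃             
             ┃                   ┃             
             ┃                   ┃             
             ┃                   ┃━━━━━━━┓     
             ┃                   ┃       ┃     
             ┃                   ┃───────┨     
             ┃                   ┃       ┃     
             ┃                   ┃       ┃     
             ┃                   ┃       ┃     
             ┃                   ┃       ┃     
             ┃                   ┃ ######┃     
             ┃                   ┃#      ┃     
             ┃                   ┃━━━━━━━┛     
             ┗━━━━━━━━━━━━━━━━━━━┛             
                                               


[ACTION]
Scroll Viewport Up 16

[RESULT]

                                               
                                               
                                               
                                               
                                               
                                               
                                               
             ┏━━━━━━━━━━━━━━━━━━━┓             
             ┃ ImageViewer       ┃             
             ┠───────────────────┨             
             ┃                   ┃             
             ┃                   ┃             
             ┃                   ┃             
             ┃                   ┃             
             ┃                   ┃             
             ┃                   ┃━━━━━━━┓     
             ┃                   ┃       ┃     
             ┃                   ┃───────┨     
             ┃                   ┃       ┃     
             ┃                   ┃       ┃     
             ┃                   ┃       ┃     
             ┃                   ┃       ┃     
             ┃                   ┃ ######┃     
             ┃                   ┃#      ┃     


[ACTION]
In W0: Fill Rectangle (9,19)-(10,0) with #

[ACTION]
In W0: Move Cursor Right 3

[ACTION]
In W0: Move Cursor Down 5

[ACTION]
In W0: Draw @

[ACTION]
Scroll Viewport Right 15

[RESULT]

                                               
                                               
                                               
                                               
                                               
                                               
                                               
           ┏━━━━━━━━━━━━━━━━━━━┓               
           ┃ ImageViewer       ┃               
           ┠───────────────────┨               
           ┃                   ┃               
           ┃                   ┃               
           ┃                   ┃               
           ┃                   ┃               
           ┃                   ┃               
           ┃                   ┃━━━━━━━┓       
           ┃                   ┃       ┃       
           ┃                   ┃───────┨       
           ┃                   ┃       ┃       
           ┃                   ┃       ┃       
           ┃                   ┃       ┃       
           ┃                   ┃       ┃       
           ┃                   ┃ ######┃       
           ┃                   ┃#      ┃       
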